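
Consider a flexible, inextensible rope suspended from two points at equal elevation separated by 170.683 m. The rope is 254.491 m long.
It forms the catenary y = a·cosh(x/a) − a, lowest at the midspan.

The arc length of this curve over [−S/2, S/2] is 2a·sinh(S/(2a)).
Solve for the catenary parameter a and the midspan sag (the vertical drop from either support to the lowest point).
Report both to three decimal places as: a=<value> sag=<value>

seed: a₀ = √(S³/(24(L−S))) = √(170.683³/(24·83.808)) = 49.720678
iter 1: u=1.716419  f(a)=+1.325e+01  f'(a)=-4.475e+00  a ← 49.720678 − (+1.325e+01/-4.475e+00) = 52.681236
iter 2: u=1.619960  f(a)=+1.275e+00  f'(a)=-3.651e+00  a ← 52.681236 − (+1.275e+00/-3.651e+00) = 53.030571
iter 3: u=1.609289  f(a)=+1.460e-02  f'(a)=-3.568e+00  a ← 53.030571 − (+1.460e-02/-3.568e+00) = 53.034664
iter 4: u=1.609165  f(a)=+1.963e-06  f'(a)=-3.567e+00  a ← 53.034664 − (+1.963e-06/-3.567e+00) = 53.034665
iter 5: u=1.609165  f(a)=+8.527e-14  f'(a)=-3.567e+00  a ← 53.034665 − (+8.527e-14/-3.567e+00) = 53.034665
converged: |Δa| < 1e-12 after 5 iterations
sag = a·(cosh(S/(2a)) − 1) = 53.034665·(cosh(1.609165) − 1) = 84.820669
T_max/T_min = cosh(S/(2a)) = 2.599344

a=53.035 sag=84.821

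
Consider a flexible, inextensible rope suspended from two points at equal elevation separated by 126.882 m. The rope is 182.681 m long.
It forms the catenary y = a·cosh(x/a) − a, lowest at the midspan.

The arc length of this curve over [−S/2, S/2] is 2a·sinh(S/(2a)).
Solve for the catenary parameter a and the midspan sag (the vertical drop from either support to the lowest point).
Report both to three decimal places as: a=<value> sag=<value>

a=41.409 sag=58.880

seed: a₀ = √(S³/(24(L−S))) = √(126.882³/(24·55.799)) = 39.055409
iter 1: u=1.624384  f(a)=+7.841e+00  f'(a)=-3.686e+00  a ← 39.055409 − (+7.841e+00/-3.686e+00) = 41.182765
iter 2: u=1.540475  f(a)=+6.863e-01  f'(a)=-3.067e+00  a ← 41.182765 − (+6.863e-01/-3.067e+00) = 41.406554
iter 3: u=1.532149  f(a)=+6.370e-03  f'(a)=-3.010e+00  a ← 41.406554 − (+6.370e-03/-3.010e+00) = 41.408670
iter 4: u=1.532070  f(a)=+5.602e-07  f'(a)=-3.009e+00  a ← 41.408670 − (+5.602e-07/-3.009e+00) = 41.408670
iter 5: u=1.532070  f(a)=+2.842e-14  f'(a)=-3.009e+00  a ← 41.408670 − (+2.842e-14/-3.009e+00) = 41.408670
converged: |Δa| < 1e-12 after 5 iterations
sag = a·(cosh(S/(2a)) − 1) = 41.408670·(cosh(1.532070) − 1) = 58.879738
T_max/T_min = cosh(S/(2a)) = 2.421918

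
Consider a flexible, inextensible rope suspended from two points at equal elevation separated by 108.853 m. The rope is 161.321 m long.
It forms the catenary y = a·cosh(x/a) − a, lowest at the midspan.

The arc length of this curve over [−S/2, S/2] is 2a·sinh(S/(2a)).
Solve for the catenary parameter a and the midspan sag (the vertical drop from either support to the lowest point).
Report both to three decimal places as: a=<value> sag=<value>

a=34.102 sag=53.471

seed: a₀ = √(S³/(24(L−S))) = √(108.853³/(24·52.468)) = 32.004255
iter 1: u=1.700602  f(a)=+8.131e+00  f'(a)=-4.330e+00  a ← 32.004255 − (+8.131e+00/-4.330e+00) = 33.881893
iter 2: u=1.606359  f(a)=+7.705e-01  f'(a)=-3.545e+00  a ← 33.881893 − (+7.705e-01/-3.545e+00) = 34.099214
iter 3: u=1.596122  f(a)=+8.517e-03  f'(a)=-3.467e+00  a ← 34.099214 − (+8.517e-03/-3.467e+00) = 34.101670
iter 4: u=1.596007  f(a)=+1.066e-06  f'(a)=-3.466e+00  a ← 34.101670 − (+1.066e-06/-3.466e+00) = 34.101670
iter 5: u=1.596007  f(a)=-2.842e-14  f'(a)=-3.466e+00  a ← 34.101670 − (-2.842e-14/-3.466e+00) = 34.101670
converged: |Δa| < 1e-12 after 5 iterations
sag = a·(cosh(S/(2a)) − 1) = 34.101670·(cosh(1.596007) − 1) = 53.471386
T_max/T_min = cosh(S/(2a)) = 2.567999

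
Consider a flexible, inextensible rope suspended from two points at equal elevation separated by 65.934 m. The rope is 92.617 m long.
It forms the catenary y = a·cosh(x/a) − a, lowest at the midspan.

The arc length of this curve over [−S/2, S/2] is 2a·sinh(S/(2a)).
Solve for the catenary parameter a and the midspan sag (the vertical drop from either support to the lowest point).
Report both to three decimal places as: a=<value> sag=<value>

seed: a₀ = √(S³/(24(L−S))) = √(65.934³/(24·26.683)) = 21.156372
iter 1: u=1.558254  f(a)=+3.433e+00  f'(a)=-3.191e+00  a ← 21.156372 − (+3.433e+00/-3.191e+00) = 22.232457
iter 2: u=1.482832  f(a)=+2.793e-01  f'(a)=-2.691e+00  a ← 22.232457 − (+2.793e-01/-2.691e+00) = 22.336272
iter 3: u=1.475940  f(a)=+2.211e-03  f'(a)=-2.648e+00  a ← 22.336272 − (+2.211e-03/-2.648e+00) = 22.337107
iter 4: u=1.475885  f(a)=+1.409e-07  f'(a)=-2.648e+00  a ← 22.337107 − (+1.409e-07/-2.648e+00) = 22.337107
iter 5: u=1.475885  f(a)=+0.000e+00  f'(a)=-2.648e+00  a ← 22.337107 − (+0.000e+00/-2.648e+00) = 22.337107
converged: |Δa| < 1e-12 after 5 iterations
sag = a·(cosh(S/(2a)) − 1) = 22.337107·(cosh(1.475885) − 1) = 29.077128
T_max/T_min = cosh(S/(2a)) = 2.301741

a=22.337 sag=29.077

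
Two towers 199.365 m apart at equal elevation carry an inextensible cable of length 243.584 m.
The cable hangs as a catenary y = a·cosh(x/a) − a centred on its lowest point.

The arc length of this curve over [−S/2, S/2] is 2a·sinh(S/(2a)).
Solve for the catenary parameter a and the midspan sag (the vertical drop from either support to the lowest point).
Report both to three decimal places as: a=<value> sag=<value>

a=89.149 sag=61.784

seed: a₀ = √(S³/(24(L−S))) = √(199.365³/(24·44.219)) = 86.409859
iter 1: u=1.153601  f(a)=+3.037e+00  f'(a)=-1.166e+00  a ← 86.409859 − (+3.037e+00/-1.166e+00) = 89.014052
iter 2: u=1.119851  f(a)=+1.427e-01  f'(a)=-1.059e+00  a ← 89.014052 − (+1.427e-01/-1.059e+00) = 89.148811
iter 3: u=1.118158  f(a)=+3.495e-04  f'(a)=-1.054e+00  a ← 89.148811 − (+3.495e-04/-1.054e+00) = 89.149142
iter 4: u=1.118154  f(a)=+2.107e-09  f'(a)=-1.054e+00  a ← 89.149142 − (+2.107e-09/-1.054e+00) = 89.149142
iter 5: u=1.118154  f(a)=-5.684e-14  f'(a)=-1.054e+00  a ← 89.149142 − (-5.684e-14/-1.054e+00) = 89.149142
converged: |Δa| < 1e-12 after 5 iterations
sag = a·(cosh(S/(2a)) − 1) = 89.149142·(cosh(1.118154) − 1) = 61.784157
T_max/T_min = cosh(S/(2a)) = 1.693043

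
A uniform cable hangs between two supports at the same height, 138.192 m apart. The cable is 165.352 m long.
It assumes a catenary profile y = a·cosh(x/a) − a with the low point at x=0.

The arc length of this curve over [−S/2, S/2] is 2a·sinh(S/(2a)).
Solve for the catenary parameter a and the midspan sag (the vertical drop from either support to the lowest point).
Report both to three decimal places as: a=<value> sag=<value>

a=65.426 sag=40.006

seed: a₀ = √(S³/(24(L−S))) = √(138.192³/(24·27.160)) = 63.628817
iter 1: u=1.085923  f(a)=+1.647e+00  f'(a)=-9.587e-01  a ← 63.628817 − (+1.647e+00/-9.587e-01) = 65.346862
iter 2: u=1.057373  f(a)=+6.907e-02  f'(a)=-8.798e-01  a ← 65.346862 − (+6.907e-02/-8.798e-01) = 65.425363
iter 3: u=1.056104  f(a)=+1.332e-04  f'(a)=-8.764e-01  a ← 65.425363 − (+1.332e-04/-8.764e-01) = 65.425515
iter 4: u=1.056102  f(a)=+4.977e-10  f'(a)=-8.764e-01  a ← 65.425515 − (+4.977e-10/-8.764e-01) = 65.425515
iter 5: u=1.056102  f(a)=+2.842e-14  f'(a)=-8.764e-01  a ← 65.425515 − (+2.842e-14/-8.764e-01) = 65.425515
converged: |Δa| < 1e-12 after 5 iterations
sag = a·(cosh(S/(2a)) − 1) = 65.425515·(cosh(1.056102) − 1) = 40.006069
T_max/T_min = cosh(S/(2a)) = 1.611475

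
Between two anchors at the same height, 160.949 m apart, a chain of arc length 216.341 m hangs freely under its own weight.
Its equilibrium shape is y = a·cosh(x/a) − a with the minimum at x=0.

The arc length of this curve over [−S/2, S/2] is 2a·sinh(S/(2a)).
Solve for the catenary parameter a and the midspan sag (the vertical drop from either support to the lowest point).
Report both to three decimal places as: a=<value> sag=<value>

seed: a₀ = √(S³/(24(L−S))) = √(160.949³/(24·55.392)) = 56.001967
iter 1: u=1.436994  f(a)=+6.008e+00  f'(a)=-2.418e+00  a ← 56.001967 − (+6.008e+00/-2.418e+00) = 58.486854
iter 2: u=1.375942  f(a)=+4.231e-01  f'(a)=-2.088e+00  a ← 58.486854 − (+4.231e-01/-2.088e+00) = 58.689422
iter 3: u=1.371193  f(a)=+2.448e-03  f'(a)=-2.064e+00  a ← 58.689422 − (+2.448e-03/-2.064e+00) = 58.690608
iter 4: u=1.371165  f(a)=+8.306e-08  f'(a)=-2.064e+00  a ← 58.690608 − (+8.306e-08/-2.064e+00) = 58.690608
iter 5: u=1.371165  f(a)=-5.684e-14  f'(a)=-2.064e+00  a ← 58.690608 − (-5.684e-14/-2.064e+00) = 58.690608
converged: |Δa| < 1e-12 after 5 iterations
sag = a·(cosh(S/(2a)) − 1) = 58.690608·(cosh(1.371165) − 1) = 64.376221
T_max/T_min = cosh(S/(2a)) = 2.096874

a=58.691 sag=64.376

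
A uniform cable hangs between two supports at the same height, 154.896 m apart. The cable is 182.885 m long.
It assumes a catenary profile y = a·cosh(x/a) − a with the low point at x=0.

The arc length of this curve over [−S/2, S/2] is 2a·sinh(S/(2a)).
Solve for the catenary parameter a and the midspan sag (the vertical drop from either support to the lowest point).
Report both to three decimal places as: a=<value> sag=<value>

a=76.318 sag=42.788

seed: a₀ = √(S³/(24(L−S))) = √(154.896³/(24·27.989)) = 74.380825
iter 1: u=1.041236  f(a)=+1.557e+00  f'(a)=-8.374e-01  a ← 74.380825 − (+1.557e+00/-8.374e-01) = 76.240152
iter 2: u=1.015843  f(a)=+6.029e-02  f'(a)=-7.737e-01  a ← 76.240152 − (+6.029e-02/-7.737e-01) = 76.318082
iter 3: u=1.014805  f(a)=+9.848e-05  f'(a)=-7.712e-01  a ← 76.318082 − (+9.848e-05/-7.712e-01) = 76.318210
iter 4: u=1.014804  f(a)=+2.637e-10  f'(a)=-7.712e-01  a ← 76.318210 − (+2.637e-10/-7.712e-01) = 76.318210
iter 5: u=1.014804  f(a)=-2.842e-14  f'(a)=-7.712e-01  a ← 76.318210 − (-2.842e-14/-7.712e-01) = 76.318210
converged: |Δa| < 1e-12 after 5 iterations
sag = a·(cosh(S/(2a)) − 1) = 76.318210·(cosh(1.014804) − 1) = 42.787625
T_max/T_min = cosh(S/(2a)) = 1.560648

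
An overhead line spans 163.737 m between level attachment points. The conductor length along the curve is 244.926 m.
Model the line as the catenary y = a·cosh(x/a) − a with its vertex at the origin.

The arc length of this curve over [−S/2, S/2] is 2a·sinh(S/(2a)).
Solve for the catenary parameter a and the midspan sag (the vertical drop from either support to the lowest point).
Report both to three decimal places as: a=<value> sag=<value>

a=50.656 sag=81.870

seed: a₀ = √(S³/(24(L−S))) = √(163.737³/(24·81.189)) = 47.464185
iter 1: u=1.724848  f(a)=+1.297e+01  f'(a)=-4.553e+00  a ← 47.464185 − (+1.297e+01/-4.553e+00) = 50.312549
iter 2: u=1.627198  f(a)=+1.259e+00  f'(a)=-3.708e+00  a ← 50.312549 − (+1.259e+00/-3.708e+00) = 50.652095
iter 3: u=1.616290  f(a)=+1.469e-02  f'(a)=-3.622e+00  a ← 50.652095 − (+1.469e-02/-3.622e+00) = 50.656150
iter 4: u=1.616161  f(a)=+2.050e-06  f'(a)=-3.621e+00  a ← 50.656150 − (+2.050e-06/-3.621e+00) = 50.656150
iter 5: u=1.616161  f(a)=+5.684e-14  f'(a)=-3.621e+00  a ← 50.656150 − (+5.684e-14/-3.621e+00) = 50.656150
converged: |Δa| < 1e-12 after 5 iterations
sag = a·(cosh(S/(2a)) − 1) = 50.656150·(cosh(1.616161) − 1) = 81.870194
T_max/T_min = cosh(S/(2a)) = 2.616195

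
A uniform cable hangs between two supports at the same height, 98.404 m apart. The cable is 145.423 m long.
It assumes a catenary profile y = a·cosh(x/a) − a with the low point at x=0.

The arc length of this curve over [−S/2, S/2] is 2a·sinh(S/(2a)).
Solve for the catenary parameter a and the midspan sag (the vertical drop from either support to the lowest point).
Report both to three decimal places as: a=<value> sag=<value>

seed: a₀ = √(S³/(24(L−S))) = √(98.404³/(24·47.019)) = 29.058742
iter 1: u=1.693191  f(a)=+7.219e+00  f'(a)=-4.264e+00  a ← 29.058742 − (+7.219e+00/-4.264e+00) = 30.751664
iter 2: u=1.599978  f(a)=+6.789e-01  f'(a)=-3.497e+00  a ← 30.751664 − (+6.789e-01/-3.497e+00) = 30.945831
iter 3: u=1.589940  f(a)=+7.382e-03  f'(a)=-3.421e+00  a ← 30.945831 − (+7.382e-03/-3.421e+00) = 30.947988
iter 4: u=1.589829  f(a)=+8.936e-07  f'(a)=-3.420e+00  a ← 30.947988 − (+8.936e-07/-3.420e+00) = 30.947989
iter 5: u=1.589829  f(a)=+0.000e+00  f'(a)=-3.420e+00  a ← 30.947989 − (+0.000e+00/-3.420e+00) = 30.947989
converged: |Δa| < 1e-12 after 5 iterations
sag = a·(cosh(S/(2a)) − 1) = 30.947989·(cosh(1.589829) − 1) = 48.075680
T_max/T_min = cosh(S/(2a)) = 2.553435

a=30.948 sag=48.076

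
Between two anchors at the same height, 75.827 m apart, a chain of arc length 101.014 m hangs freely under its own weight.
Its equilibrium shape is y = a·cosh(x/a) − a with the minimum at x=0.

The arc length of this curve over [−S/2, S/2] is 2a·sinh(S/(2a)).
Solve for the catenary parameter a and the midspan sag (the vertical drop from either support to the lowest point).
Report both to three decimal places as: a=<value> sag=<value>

a=28.103 sag=29.696

seed: a₀ = √(S³/(24(L−S))) = √(75.827³/(24·25.187)) = 26.856040
iter 1: u=1.411731  f(a)=+2.632e+00  f'(a)=-2.277e+00  a ← 26.856040 − (+2.632e+00/-2.277e+00) = 28.012015
iter 2: u=1.353473  f(a)=+1.795e-01  f'(a)=-1.976e+00  a ← 28.012015 − (+1.795e-01/-1.976e+00) = 28.102842
iter 3: u=1.349098  f(a)=+9.697e-04  f'(a)=-1.955e+00  a ← 28.102842 − (+9.697e-04/-1.955e+00) = 28.103338
iter 4: u=1.349075  f(a)=+2.864e-08  f'(a)=-1.955e+00  a ← 28.103338 − (+2.864e-08/-1.955e+00) = 28.103338
iter 5: u=1.349075  f(a)=-1.421e-14  f'(a)=-1.955e+00  a ← 28.103338 − (-1.421e-14/-1.955e+00) = 28.103338
converged: |Δa| < 1e-12 after 5 iterations
sag = a·(cosh(S/(2a)) − 1) = 28.103338·(cosh(1.349075) − 1) = 29.695923
T_max/T_min = cosh(S/(2a)) = 2.056669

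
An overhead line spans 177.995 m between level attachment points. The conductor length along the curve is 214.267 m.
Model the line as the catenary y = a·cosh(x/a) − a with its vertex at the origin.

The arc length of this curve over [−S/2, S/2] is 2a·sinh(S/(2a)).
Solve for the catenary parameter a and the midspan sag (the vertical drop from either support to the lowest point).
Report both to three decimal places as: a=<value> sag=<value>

seed: a₀ = √(S³/(24(L−S))) = √(177.995³/(24·36.272)) = 80.485998
iter 1: u=1.105751  f(a)=+2.283e+00  f'(a)=-1.016e+00  a ← 80.485998 − (+2.283e+00/-1.016e+00) = 82.732172
iter 2: u=1.075730  f(a)=+9.906e-02  f'(a)=-9.300e-01  a ← 82.732172 − (+9.906e-02/-9.300e-01) = 82.838696
iter 3: u=1.074347  f(a)=+2.052e-04  f'(a)=-9.261e-01  a ← 82.838696 − (+2.052e-04/-9.261e-01) = 82.838917
iter 4: u=1.074344  f(a)=+8.849e-10  f'(a)=-9.261e-01  a ← 82.838917 − (+8.849e-10/-9.261e-01) = 82.838917
iter 5: u=1.074344  f(a)=-2.842e-14  f'(a)=-9.261e-01  a ← 82.838917 − (-2.842e-14/-9.261e-01) = 82.838917
converged: |Δa| < 1e-12 after 5 iterations
sag = a·(cosh(S/(2a)) − 1) = 82.838917·(cosh(1.074344) − 1) = 52.585870
T_max/T_min = cosh(S/(2a)) = 1.634797

a=82.839 sag=52.586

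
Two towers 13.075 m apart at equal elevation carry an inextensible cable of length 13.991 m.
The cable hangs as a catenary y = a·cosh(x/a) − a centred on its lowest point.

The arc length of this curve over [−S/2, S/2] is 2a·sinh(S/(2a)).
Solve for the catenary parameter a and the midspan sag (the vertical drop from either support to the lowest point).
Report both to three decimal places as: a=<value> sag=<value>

seed: a₀ = √(S³/(24(L−S))) = √(13.075³/(24·0.916)) = 10.083451
iter 1: u=0.648340  f(a)=+1.945e-02  f'(a)=-1.894e-01  a ← 10.083451 − (+1.945e-02/-1.894e-01) = 10.186101
iter 2: u=0.641806  f(a)=+3.009e-04  f'(a)=-1.836e-01  a ← 10.186101 − (+3.009e-04/-1.836e-01) = 10.187739
iter 3: u=0.641703  f(a)=+7.458e-08  f'(a)=-1.835e-01  a ← 10.187739 − (+7.458e-08/-1.835e-01) = 10.187740
iter 4: u=0.641703  f(a)=+3.553e-15  f'(a)=-1.835e-01  a ← 10.187740 − (+3.553e-15/-1.835e-01) = 10.187740
converged: |Δa| < 1e-12 after 4 iterations
sag = a·(cosh(S/(2a)) − 1) = 10.187740·(cosh(0.641703) − 1) = 2.170539
T_max/T_min = cosh(S/(2a)) = 1.213054

a=10.188 sag=2.171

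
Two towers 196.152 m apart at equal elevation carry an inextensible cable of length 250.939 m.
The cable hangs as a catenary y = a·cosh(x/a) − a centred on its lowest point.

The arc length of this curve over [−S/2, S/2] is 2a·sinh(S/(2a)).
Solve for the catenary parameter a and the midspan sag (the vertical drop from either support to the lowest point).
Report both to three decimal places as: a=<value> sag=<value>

seed: a₀ = √(S³/(24(L−S))) = √(196.152³/(24·54.787)) = 75.760831
iter 1: u=1.294548  f(a)=+4.778e+00  f'(a)=-1.704e+00  a ← 75.760831 − (+4.778e+00/-1.704e+00) = 78.565528
iter 2: u=1.248334  f(a)=+2.782e-01  f'(a)=-1.511e+00  a ← 78.565528 − (+2.782e-01/-1.511e+00) = 78.749671
iter 3: u=1.245415  f(a)=+1.072e-03  f'(a)=-1.499e+00  a ← 78.749671 − (+1.072e-03/-1.499e+00) = 78.750386
iter 4: u=1.245403  f(a)=+1.604e-08  f'(a)=-1.499e+00  a ← 78.750386 − (+1.604e-08/-1.499e+00) = 78.750386
iter 5: u=1.245403  f(a)=+0.000e+00  f'(a)=-1.499e+00  a ← 78.750386 − (+0.000e+00/-1.499e+00) = 78.750386
converged: |Δa| < 1e-12 after 5 iterations
sag = a·(cosh(S/(2a)) − 1) = 78.750386·(cosh(1.245403) − 1) = 69.385426
T_max/T_min = cosh(S/(2a)) = 1.881080

a=78.750 sag=69.385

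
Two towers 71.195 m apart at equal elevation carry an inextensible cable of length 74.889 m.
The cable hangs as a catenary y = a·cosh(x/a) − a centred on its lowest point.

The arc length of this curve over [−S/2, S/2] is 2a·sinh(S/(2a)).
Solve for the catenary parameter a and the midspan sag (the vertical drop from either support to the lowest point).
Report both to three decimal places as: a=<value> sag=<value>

a=64.291 sag=10.109

seed: a₀ = √(S³/(24(L−S))) = √(71.195³/(24·3.694)) = 63.799926
iter 1: u=0.557955  f(a)=+5.793e-02  f'(a)=-1.194e-01  a ← 63.799926 − (+5.793e-02/-1.194e-01) = 64.284901
iter 2: u=0.553746  f(a)=+6.672e-04  f'(a)=-1.167e-01  a ← 64.284901 − (+6.672e-04/-1.167e-01) = 64.290617
iter 3: u=0.553697  f(a)=+9.078e-08  f'(a)=-1.167e-01  a ← 64.290617 − (+9.078e-08/-1.167e-01) = 64.290618
iter 4: u=0.553697  f(a)=+2.842e-14  f'(a)=-1.167e-01  a ← 64.290618 − (+2.842e-14/-1.167e-01) = 64.290618
converged: |Δa| < 1e-12 after 4 iterations
sag = a·(cosh(S/(2a)) − 1) = 64.290618·(cosh(0.553697) − 1) = 10.109477
T_max/T_min = cosh(S/(2a)) = 1.157247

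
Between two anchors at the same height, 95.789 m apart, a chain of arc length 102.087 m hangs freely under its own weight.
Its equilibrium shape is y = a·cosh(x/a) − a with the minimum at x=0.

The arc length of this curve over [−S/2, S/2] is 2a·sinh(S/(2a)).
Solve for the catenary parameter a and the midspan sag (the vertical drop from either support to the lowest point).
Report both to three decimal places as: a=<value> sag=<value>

seed: a₀ = √(S³/(24(L−S))) = √(95.789³/(24·6.298)) = 76.254681
iter 1: u=0.628086  f(a)=+1.254e-01  f'(a)=-1.718e-01  a ← 76.254681 − (+1.254e-01/-1.718e-01) = 76.984626
iter 2: u=0.622131  f(a)=+1.823e-03  f'(a)=-1.668e-01  a ← 76.984626 − (+1.823e-03/-1.668e-01) = 76.995556
iter 3: u=0.622042  f(a)=+3.981e-07  f'(a)=-1.668e-01  a ← 76.995556 − (+3.981e-07/-1.668e-01) = 76.995558
iter 4: u=0.622042  f(a)=+2.842e-14  f'(a)=-1.668e-01  a ← 76.995558 − (+2.842e-14/-1.668e-01) = 76.995558
converged: |Δa| < 1e-12 after 4 iterations
sag = a·(cosh(S/(2a)) − 1) = 76.995558·(cosh(0.622042) − 1) = 15.382767
T_max/T_min = cosh(S/(2a)) = 1.199788

a=76.996 sag=15.383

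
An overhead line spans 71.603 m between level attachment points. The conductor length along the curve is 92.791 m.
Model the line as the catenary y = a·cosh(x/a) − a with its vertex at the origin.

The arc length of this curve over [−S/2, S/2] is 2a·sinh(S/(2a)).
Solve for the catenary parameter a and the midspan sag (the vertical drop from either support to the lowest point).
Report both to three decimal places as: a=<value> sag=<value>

a=27.988 sag=26.196

seed: a₀ = √(S³/(24(L−S))) = √(71.603³/(24·21.188)) = 26.868673
iter 1: u=1.332463  f(a)=+1.962e+00  f'(a)=-1.876e+00  a ← 26.868673 − (+1.962e+00/-1.876e+00) = 27.915008
iter 2: u=1.282518  f(a)=+1.205e-01  f'(a)=-1.652e+00  a ← 27.915008 − (+1.205e-01/-1.652e+00) = 27.987937
iter 3: u=1.279176  f(a)=+5.195e-04  f'(a)=-1.637e+00  a ← 27.987937 − (+5.195e-04/-1.637e+00) = 27.988254
iter 4: u=1.279162  f(a)=+9.755e-09  f'(a)=-1.637e+00  a ← 27.988254 − (+9.755e-09/-1.637e+00) = 27.988254
iter 5: u=1.279162  f(a)=+1.421e-14  f'(a)=-1.637e+00  a ← 27.988254 − (+1.421e-14/-1.637e+00) = 27.988254
converged: |Δa| < 1e-12 after 5 iterations
sag = a·(cosh(S/(2a)) − 1) = 27.988254·(cosh(1.279162) − 1) = 26.195551
T_max/T_min = cosh(S/(2a)) = 1.935948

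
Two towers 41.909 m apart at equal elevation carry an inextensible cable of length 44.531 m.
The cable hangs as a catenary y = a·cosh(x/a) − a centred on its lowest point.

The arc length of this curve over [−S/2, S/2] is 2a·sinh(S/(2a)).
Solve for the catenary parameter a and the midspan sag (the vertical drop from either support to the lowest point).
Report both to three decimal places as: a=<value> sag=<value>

a=34.517 sag=6.558

seed: a₀ = √(S³/(24(L−S))) = √(41.909³/(24·2.622)) = 34.201014
iter 1: u=0.612687  f(a)=+4.966e-02  f'(a)=-1.592e-01  a ← 34.201014 − (+4.966e-02/-1.592e-01) = 34.512992
iter 2: u=0.607148  f(a)=+6.876e-04  f'(a)=-1.548e-01  a ← 34.512992 − (+6.876e-04/-1.548e-01) = 34.517434
iter 3: u=0.607070  f(a)=+1.360e-07  f'(a)=-1.547e-01  a ← 34.517434 − (+1.360e-07/-1.547e-01) = 34.517435
iter 4: u=0.607070  f(a)=+7.105e-15  f'(a)=-1.547e-01  a ← 34.517435 − (+7.105e-15/-1.547e-01) = 34.517435
converged: |Δa| < 1e-12 after 4 iterations
sag = a·(cosh(S/(2a)) − 1) = 34.517435·(cosh(0.607070) − 1) = 6.558176
T_max/T_min = cosh(S/(2a)) = 1.189996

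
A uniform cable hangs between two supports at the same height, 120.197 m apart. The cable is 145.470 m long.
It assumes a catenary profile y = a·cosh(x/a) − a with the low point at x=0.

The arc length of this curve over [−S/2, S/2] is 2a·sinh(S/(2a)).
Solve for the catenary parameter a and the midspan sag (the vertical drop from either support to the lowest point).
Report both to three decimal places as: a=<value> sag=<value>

seed: a₀ = √(S³/(24(L−S))) = √(120.197³/(24·25.273)) = 53.506485
iter 1: u=1.123200  f(a)=+1.643e+00  f'(a)=-1.069e+00  a ← 53.506485 − (+1.643e+00/-1.069e+00) = 55.042873
iter 2: u=1.091849  f(a)=+7.342e-02  f'(a)=-9.757e-01  a ← 55.042873 − (+7.342e-02/-9.757e-01) = 55.118121
iter 3: u=1.090358  f(a)=+1.618e-04  f'(a)=-9.714e-01  a ← 55.118121 − (+1.618e-04/-9.714e-01) = 55.118288
iter 4: u=1.090355  f(a)=+7.898e-10  f'(a)=-9.714e-01  a ← 55.118288 − (+7.898e-10/-9.714e-01) = 55.118288
iter 5: u=1.090355  f(a)=-2.842e-14  f'(a)=-9.714e-01  a ← 55.118288 − (-2.842e-14/-9.714e-01) = 55.118288
converged: |Δa| < 1e-12 after 5 iterations
sag = a·(cosh(S/(2a)) − 1) = 55.118288·(cosh(1.090355) − 1) = 36.141812
T_max/T_min = cosh(S/(2a)) = 1.655714

a=55.118 sag=36.142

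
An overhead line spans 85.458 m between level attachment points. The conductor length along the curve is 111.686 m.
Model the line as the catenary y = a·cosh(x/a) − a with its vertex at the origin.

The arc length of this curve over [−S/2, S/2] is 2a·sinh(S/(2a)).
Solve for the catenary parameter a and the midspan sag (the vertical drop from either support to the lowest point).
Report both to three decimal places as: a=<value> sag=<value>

a=32.846 sag=31.941

seed: a₀ = √(S³/(24(L−S))) = √(85.458³/(24·26.228)) = 31.487696
iter 1: u=1.357006  f(a)=+2.524e+00  f'(a)=-1.994e+00  a ← 31.487696 − (+2.524e+00/-1.994e+00) = 32.753530
iter 2: u=1.304562  f(a)=+1.602e-01  f'(a)=-1.748e+00  a ← 32.753530 − (+1.602e-01/-1.748e+00) = 32.845158
iter 3: u=1.300922  f(a)=+7.417e-04  f'(a)=-1.732e+00  a ← 32.845158 − (+7.417e-04/-1.732e+00) = 32.845587
iter 4: u=1.300905  f(a)=+1.607e-08  f'(a)=-1.732e+00  a ← 32.845587 − (+1.607e-08/-1.732e+00) = 32.845587
iter 5: u=1.300905  f(a)=-1.421e-14  f'(a)=-1.732e+00  a ← 32.845587 − (-1.421e-14/-1.732e+00) = 32.845587
converged: |Δa| < 1e-12 after 5 iterations
sag = a·(cosh(S/(2a)) − 1) = 32.845587·(cosh(1.300905) − 1) = 31.940779
T_max/T_min = cosh(S/(2a)) = 1.972453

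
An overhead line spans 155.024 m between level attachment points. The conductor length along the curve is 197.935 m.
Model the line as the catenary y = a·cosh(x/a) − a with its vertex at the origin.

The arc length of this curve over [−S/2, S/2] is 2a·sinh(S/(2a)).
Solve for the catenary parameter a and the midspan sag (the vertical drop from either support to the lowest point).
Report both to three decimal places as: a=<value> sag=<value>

seed: a₀ = √(S³/(24(L−S))) = √(155.024³/(24·42.911)) = 60.146238
iter 1: u=1.288726  f(a)=+3.708e+00  f'(a)=-1.678e+00  a ← 60.146238 − (+3.708e+00/-1.678e+00) = 62.355271
iter 2: u=1.243071  f(a)=+2.140e-01  f'(a)=-1.490e+00  a ← 62.355271 − (+2.140e-01/-1.490e+00) = 62.498959
iter 3: u=1.240213  f(a)=+8.101e-04  f'(a)=-1.478e+00  a ← 62.498959 − (+8.101e-04/-1.478e+00) = 62.499507
iter 4: u=1.240202  f(a)=+1.170e-08  f'(a)=-1.478e+00  a ← 62.499507 − (+1.170e-08/-1.478e+00) = 62.499507
iter 5: u=1.240202  f(a)=+5.684e-14  f'(a)=-1.478e+00  a ← 62.499507 − (+5.684e-14/-1.478e+00) = 62.499507
converged: |Δa| < 1e-12 after 5 iterations
sag = a·(cosh(S/(2a)) − 1) = 62.499507·(cosh(1.240202) − 1) = 54.550715
T_max/T_min = cosh(S/(2a)) = 1.872818

a=62.500 sag=54.551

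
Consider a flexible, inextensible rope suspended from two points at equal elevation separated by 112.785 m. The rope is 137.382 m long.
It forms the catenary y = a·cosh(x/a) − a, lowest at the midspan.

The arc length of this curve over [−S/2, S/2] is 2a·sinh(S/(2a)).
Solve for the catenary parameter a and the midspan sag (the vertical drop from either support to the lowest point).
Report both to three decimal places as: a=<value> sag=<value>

a=50.836 sag=34.620

seed: a₀ = √(S³/(24(L−S))) = √(112.785³/(24·24.597)) = 49.298116
iter 1: u=1.143908  f(a)=+1.660e+00  f'(a)=-1.135e+00  a ← 49.298116 − (+1.660e+00/-1.135e+00) = 50.761345
iter 2: u=1.110934  f(a)=+7.679e-02  f'(a)=-1.032e+00  a ← 50.761345 − (+7.679e-02/-1.032e+00) = 50.835758
iter 3: u=1.109308  f(a)=+1.819e-04  f'(a)=-1.027e+00  a ← 50.835758 − (+1.819e-04/-1.027e+00) = 50.835935
iter 4: u=1.109304  f(a)=+1.026e-09  f'(a)=-1.027e+00  a ← 50.835935 − (+1.026e-09/-1.027e+00) = 50.835935
iter 5: u=1.109304  f(a)=+0.000e+00  f'(a)=-1.027e+00  a ← 50.835935 − (+0.000e+00/-1.027e+00) = 50.835935
converged: |Δa| < 1e-12 after 5 iterations
sag = a·(cosh(S/(2a)) − 1) = 50.835935·(cosh(1.109304) − 1) = 34.620169
T_max/T_min = cosh(S/(2a)) = 1.681018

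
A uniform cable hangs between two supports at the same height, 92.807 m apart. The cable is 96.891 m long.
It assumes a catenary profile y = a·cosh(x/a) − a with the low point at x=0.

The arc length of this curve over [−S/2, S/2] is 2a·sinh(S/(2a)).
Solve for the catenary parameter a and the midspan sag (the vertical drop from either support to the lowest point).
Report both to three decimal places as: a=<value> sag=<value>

a=90.897 sag=12.104

seed: a₀ = √(S³/(24(L−S))) = √(92.807³/(24·4.084)) = 90.307249
iter 1: u=0.513840  f(a)=+5.426e-02  f'(a)=-9.286e-02  a ← 90.307249 − (+5.426e-02/-9.286e-02) = 90.891537
iter 2: u=0.510537  f(a)=+5.311e-04  f'(a)=-9.105e-02  a ← 90.891537 − (+5.311e-04/-9.105e-02) = 90.897370
iter 3: u=0.510504  f(a)=+5.200e-08  f'(a)=-9.103e-02  a ← 90.897370 − (+5.200e-08/-9.103e-02) = 90.897370
iter 4: u=0.510504  f(a)=+1.421e-14  f'(a)=-9.103e-02  a ← 90.897370 − (+1.421e-14/-9.103e-02) = 90.897370
converged: |Δa| < 1e-12 after 4 iterations
sag = a·(cosh(S/(2a)) − 1) = 90.897370·(cosh(0.510504) − 1) = 12.104078
T_max/T_min = cosh(S/(2a)) = 1.133162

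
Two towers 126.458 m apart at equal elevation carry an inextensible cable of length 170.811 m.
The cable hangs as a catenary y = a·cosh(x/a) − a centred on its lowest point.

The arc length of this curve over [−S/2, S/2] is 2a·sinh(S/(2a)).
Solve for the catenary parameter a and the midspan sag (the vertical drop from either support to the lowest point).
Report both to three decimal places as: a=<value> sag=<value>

seed: a₀ = √(S³/(24(L−S))) = √(126.458³/(24·44.353)) = 43.586535
iter 1: u=1.450654  f(a)=+4.908e+00  f'(a)=-2.497e+00  a ← 43.586535 − (+4.908e+00/-2.497e+00) = 45.551999
iter 2: u=1.388062  f(a)=+3.515e-01  f'(a)=-2.151e+00  a ← 45.551999 − (+3.515e-01/-2.151e+00) = 45.715404
iter 3: u=1.383101  f(a)=+2.110e-03  f'(a)=-2.125e+00  a ← 45.715404 − (+2.110e-03/-2.125e+00) = 45.716397
iter 4: u=1.383071  f(a)=+7.708e-08  f'(a)=-2.125e+00  a ← 45.716397 − (+7.708e-08/-2.125e+00) = 45.716397
iter 5: u=1.383071  f(a)=+2.842e-14  f'(a)=-2.125e+00  a ← 45.716397 − (+2.842e-14/-2.125e+00) = 45.716397
converged: |Δa| < 1e-12 after 5 iterations
sag = a·(cosh(S/(2a)) − 1) = 45.716397·(cosh(1.383071) − 1) = 51.155108
T_max/T_min = cosh(S/(2a)) = 2.118966

a=45.716 sag=51.155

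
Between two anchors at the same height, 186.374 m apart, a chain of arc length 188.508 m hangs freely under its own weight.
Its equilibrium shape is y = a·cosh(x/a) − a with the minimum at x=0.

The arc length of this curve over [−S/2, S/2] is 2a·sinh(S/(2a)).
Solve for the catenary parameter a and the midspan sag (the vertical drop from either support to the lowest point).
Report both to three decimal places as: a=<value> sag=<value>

seed: a₀ = √(S³/(24(L−S))) = √(186.374³/(24·2.134)) = 355.529106
iter 1: u=0.262108  f(a)=+7.342e-03  f'(a)=-1.209e-02  a ← 355.529106 − (+7.342e-03/-1.209e-02) = 356.136549
iter 2: u=0.261661  f(a)=+1.886e-05  f'(a)=-1.203e-02  a ← 356.136549 − (+1.886e-05/-1.203e-02) = 356.138117
iter 3: u=0.261660  f(a)=+1.252e-10  f'(a)=-1.203e-02  a ← 356.138117 − (+1.252e-10/-1.203e-02) = 356.138117
iter 4: u=0.261660  f(a)=+0.000e+00  f'(a)=-1.203e-02  a ← 356.138117 − (+0.000e+00/-1.203e-02) = 356.138117
converged: |Δa| < 1e-12 after 4 iterations
sag = a·(cosh(S/(2a)) − 1) = 356.138117·(cosh(0.261660) − 1) = 12.261360
T_max/T_min = cosh(S/(2a)) = 1.034429

a=356.138 sag=12.261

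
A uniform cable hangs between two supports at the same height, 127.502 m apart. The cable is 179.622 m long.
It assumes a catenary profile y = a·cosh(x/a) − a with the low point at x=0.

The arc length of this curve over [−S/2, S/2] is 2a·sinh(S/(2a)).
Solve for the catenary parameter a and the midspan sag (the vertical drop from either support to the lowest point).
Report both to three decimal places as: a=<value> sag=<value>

seed: a₀ = √(S³/(24(L−S))) = √(127.502³/(24·52.120)) = 40.706866
iter 1: u=1.566099  f(a)=+6.778e+00  f'(a)=-3.246e+00  a ← 40.706866 − (+6.778e+00/-3.246e+00) = 42.794689
iter 2: u=1.489694  f(a)=+5.564e-01  f'(a)=-2.733e+00  a ← 42.794689 − (+5.564e-01/-2.733e+00) = 42.998229
iter 3: u=1.482642  f(a)=+4.489e-03  f'(a)=-2.689e+00  a ← 42.998229 − (+4.489e-03/-2.689e+00) = 42.999898
iter 4: u=1.482585  f(a)=+2.975e-07  f'(a)=-2.689e+00  a ← 42.999898 − (+2.975e-07/-2.689e+00) = 42.999898
iter 5: u=1.482585  f(a)=+0.000e+00  f'(a)=-2.689e+00  a ← 42.999898 − (+0.000e+00/-2.689e+00) = 42.999898
converged: |Δa| < 1e-12 after 5 iterations
sag = a·(cosh(S/(2a)) − 1) = 42.999898·(cosh(1.482585) − 1) = 56.574230
T_max/T_min = cosh(S/(2a)) = 2.315683

a=43.000 sag=56.574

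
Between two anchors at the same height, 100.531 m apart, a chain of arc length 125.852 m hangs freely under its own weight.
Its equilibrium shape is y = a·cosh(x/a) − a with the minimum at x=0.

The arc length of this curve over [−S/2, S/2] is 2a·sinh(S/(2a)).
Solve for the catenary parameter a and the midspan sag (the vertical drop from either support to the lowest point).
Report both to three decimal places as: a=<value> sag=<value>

a=42.352 sag=33.499

seed: a₀ = √(S³/(24(L−S))) = √(100.531³/(24·25.321)) = 40.888762
iter 1: u=1.229323  f(a)=+1.984e+00  f'(a)=-1.436e+00  a ← 40.888762 − (+1.984e+00/-1.436e+00) = 42.270016
iter 2: u=1.189153  f(a)=+1.049e-01  f'(a)=-1.288e+00  a ← 42.270016 − (+1.049e-01/-1.288e+00) = 42.351509
iter 3: u=1.186864  f(a)=+3.301e-04  f'(a)=-1.280e+00  a ← 42.351509 − (+3.301e-04/-1.280e+00) = 42.351767
iter 4: u=1.186857  f(a)=+3.288e-09  f'(a)=-1.280e+00  a ← 42.351767 − (+3.288e-09/-1.280e+00) = 42.351767
iter 5: u=1.186857  f(a)=-1.421e-14  f'(a)=-1.280e+00  a ← 42.351767 − (-1.421e-14/-1.280e+00) = 42.351767
converged: |Δa| < 1e-12 after 5 iterations
sag = a·(cosh(S/(2a)) − 1) = 42.351767·(cosh(1.186857) − 1) = 33.499097
T_max/T_min = cosh(S/(2a)) = 1.790973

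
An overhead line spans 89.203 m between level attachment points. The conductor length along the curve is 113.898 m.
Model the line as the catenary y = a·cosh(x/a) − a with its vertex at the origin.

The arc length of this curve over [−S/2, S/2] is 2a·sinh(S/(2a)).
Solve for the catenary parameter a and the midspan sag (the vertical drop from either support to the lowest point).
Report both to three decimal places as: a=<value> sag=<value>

a=35.961 sag=31.392

seed: a₀ = √(S³/(24(L−S))) = √(89.203³/(24·24.695)) = 34.606610
iter 1: u=1.288814  f(a)=+2.134e+00  f'(a)=-1.679e+00  a ← 34.606610 − (+2.134e+00/-1.679e+00) = 35.877785
iter 2: u=1.243151  f(a)=+1.232e-01  f'(a)=-1.490e+00  a ← 35.877785 − (+1.232e-01/-1.490e+00) = 35.960482
iter 3: u=1.240292  f(a)=+4.665e-04  f'(a)=-1.479e+00  a ← 35.960482 − (+4.665e-04/-1.479e+00) = 35.960797
iter 4: u=1.240281  f(a)=+6.742e-09  f'(a)=-1.479e+00  a ← 35.960797 − (+6.742e-09/-1.479e+00) = 35.960797
iter 5: u=1.240281  f(a)=+1.421e-14  f'(a)=-1.479e+00  a ← 35.960797 − (+1.421e-14/-1.479e+00) = 35.960797
converged: |Δa| < 1e-12 after 5 iterations
sag = a·(cosh(S/(2a)) − 1) = 35.960797·(cosh(1.240281) − 1) = 31.391764
T_max/T_min = cosh(S/(2a)) = 1.872944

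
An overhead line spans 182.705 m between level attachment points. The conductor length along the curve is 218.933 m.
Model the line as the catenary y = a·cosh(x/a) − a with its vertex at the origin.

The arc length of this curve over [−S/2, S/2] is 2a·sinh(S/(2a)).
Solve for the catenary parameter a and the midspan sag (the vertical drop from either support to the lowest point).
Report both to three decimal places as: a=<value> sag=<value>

a=86.138 sag=53.156

seed: a₀ = √(S³/(24(L−S))) = √(182.705³/(24·36.228)) = 83.752513
iter 1: u=1.090743  f(a)=+2.217e+00  f'(a)=-9.725e-01  a ← 83.752513 − (+2.217e+00/-9.725e-01) = 86.032296
iter 2: u=1.061840  f(a)=+9.375e-02  f'(a)=-8.918e-01  a ← 86.032296 − (+9.375e-02/-8.918e-01) = 86.137417
iter 3: u=1.060544  f(a)=+1.840e-04  f'(a)=-8.883e-01  a ← 86.137417 − (+1.840e-04/-8.883e-01) = 86.137625
iter 4: u=1.060541  f(a)=+7.121e-10  f'(a)=-8.883e-01  a ← 86.137625 − (+7.121e-10/-8.883e-01) = 86.137625
iter 5: u=1.060541  f(a)=-2.842e-14  f'(a)=-8.883e-01  a ← 86.137625 − (-2.842e-14/-8.883e-01) = 86.137625
converged: |Δa| < 1e-12 after 5 iterations
sag = a·(cosh(S/(2a)) − 1) = 86.137625·(cosh(1.060541) − 1) = 53.155609
T_max/T_min = cosh(S/(2a)) = 1.617101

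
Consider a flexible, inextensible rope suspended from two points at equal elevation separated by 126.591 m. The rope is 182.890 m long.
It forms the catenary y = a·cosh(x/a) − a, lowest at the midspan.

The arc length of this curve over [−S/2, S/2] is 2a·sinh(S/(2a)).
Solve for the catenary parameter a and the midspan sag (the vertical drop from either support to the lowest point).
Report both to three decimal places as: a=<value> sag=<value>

seed: a₀ = √(S³/(24(L−S))) = √(126.591³/(24·56.299)) = 38.747910
iter 1: u=1.633520  f(a)=+8.007e+00  f'(a)=-3.759e+00  a ← 38.747910 − (+8.007e+00/-3.759e+00) = 40.877935
iter 2: u=1.548403  f(a)=+7.076e-01  f'(a)=-3.121e+00  a ← 40.877935 − (+7.076e-01/-3.121e+00) = 41.104637
iter 3: u=1.539863  f(a)=+6.711e-03  f'(a)=-3.062e+00  a ← 41.104637 − (+6.711e-03/-3.062e+00) = 41.106829
iter 4: u=1.539781  f(a)=+6.162e-07  f'(a)=-3.062e+00  a ← 41.106829 − (+6.162e-07/-3.062e+00) = 41.106829
iter 5: u=1.539781  f(a)=-2.842e-14  f'(a)=-3.062e+00  a ← 41.106829 − (-2.842e-14/-3.062e+00) = 41.106829
converged: |Δa| < 1e-12 after 5 iterations
sag = a·(cosh(S/(2a)) − 1) = 41.106829·(cosh(1.539781) − 1) = 59.152632
T_max/T_min = cosh(S/(2a)) = 2.438998

a=41.107 sag=59.153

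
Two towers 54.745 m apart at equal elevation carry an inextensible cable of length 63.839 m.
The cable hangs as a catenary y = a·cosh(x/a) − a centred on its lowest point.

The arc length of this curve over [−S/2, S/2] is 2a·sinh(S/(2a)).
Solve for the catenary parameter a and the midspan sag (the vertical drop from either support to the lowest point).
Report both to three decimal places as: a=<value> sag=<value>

a=28.076 sag=14.434

seed: a₀ = √(S³/(24(L−S))) = √(54.745³/(24·9.094)) = 27.417863
iter 1: u=0.998346  f(a)=+4.641e-01  f'(a)=-7.319e-01  a ← 27.417863 − (+4.641e-01/-7.319e-01) = 28.051987
iter 2: u=0.975778  f(a)=+1.659e-02  f'(a)=-6.804e-01  a ← 28.051987 − (+1.659e-02/-6.804e-01) = 28.076368
iter 3: u=0.974930  f(a)=+2.294e-05  f'(a)=-6.785e-01  a ← 28.076368 − (+2.294e-05/-6.785e-01) = 28.076402
iter 4: u=0.974929  f(a)=+4.398e-11  f'(a)=-6.785e-01  a ← 28.076402 − (+4.398e-11/-6.785e-01) = 28.076402
iter 5: u=0.974929  f(a)=-7.105e-15  f'(a)=-6.785e-01  a ← 28.076402 − (-7.105e-15/-6.785e-01) = 28.076402
converged: |Δa| < 1e-12 after 5 iterations
sag = a·(cosh(S/(2a)) − 1) = 28.076402·(cosh(0.974929) − 1) = 14.434054
T_max/T_min = cosh(S/(2a)) = 1.514099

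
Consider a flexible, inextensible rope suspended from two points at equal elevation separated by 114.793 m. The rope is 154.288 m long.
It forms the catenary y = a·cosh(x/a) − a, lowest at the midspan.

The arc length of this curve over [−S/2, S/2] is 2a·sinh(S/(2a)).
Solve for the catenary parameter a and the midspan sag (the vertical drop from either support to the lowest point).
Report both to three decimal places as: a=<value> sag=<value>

seed: a₀ = √(S³/(24(L−S))) = √(114.793³/(24·39.495)) = 39.948128
iter 1: u=1.436776  f(a)=+4.283e+00  f'(a)=-2.417e+00  a ← 39.948128 − (+4.283e+00/-2.417e+00) = 41.720223
iter 2: u=1.375748  f(a)=+3.015e-01  f'(a)=-2.087e+00  a ← 41.720223 − (+3.015e-01/-2.087e+00) = 41.864638
iter 3: u=1.371002  f(a)=+1.744e-03  f'(a)=-2.063e+00  a ← 41.864638 − (+1.744e-03/-2.063e+00) = 41.865483
iter 4: u=1.370974  f(a)=+5.909e-08  f'(a)=-2.063e+00  a ← 41.865483 − (+5.909e-08/-2.063e+00) = 41.865483
iter 5: u=1.370974  f(a)=+0.000e+00  f'(a)=-2.063e+00  a ← 41.865483 − (+0.000e+00/-2.063e+00) = 41.865483
converged: |Δa| < 1e-12 after 5 iterations
sag = a·(cosh(S/(2a)) − 1) = 41.865483·(cosh(1.370974) − 1) = 45.906468
T_max/T_min = cosh(S/(2a)) = 2.096523

a=41.865 sag=45.906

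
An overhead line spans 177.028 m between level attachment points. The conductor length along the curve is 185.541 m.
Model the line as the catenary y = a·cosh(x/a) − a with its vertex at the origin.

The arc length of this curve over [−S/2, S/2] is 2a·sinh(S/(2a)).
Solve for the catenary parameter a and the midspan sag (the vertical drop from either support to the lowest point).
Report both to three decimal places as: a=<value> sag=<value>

seed: a₀ = √(S³/(24(L−S))) = √(177.028³/(24·8.513)) = 164.784367
iter 1: u=0.537150  f(a)=+1.237e-01  f'(a)=-1.063e-01  a ← 164.784367 − (+1.237e-01/-1.063e-01) = 165.947297
iter 2: u=0.533386  f(a)=+1.321e-03  f'(a)=-1.041e-01  a ← 165.947297 − (+1.321e-03/-1.041e-01) = 165.959993
iter 3: u=0.533345  f(a)=+1.545e-07  f'(a)=-1.040e-01  a ← 165.959993 − (+1.545e-07/-1.040e-01) = 165.959994
iter 4: u=0.533345  f(a)=-8.527e-14  f'(a)=-1.040e-01  a ← 165.959994 − (-8.527e-14/-1.040e-01) = 165.959994
converged: |Δa| < 1e-12 after 4 iterations
sag = a·(cosh(S/(2a)) − 1) = 165.959994·(cosh(0.533345) − 1) = 24.169134
T_max/T_min = cosh(S/(2a)) = 1.145632

a=165.960 sag=24.169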